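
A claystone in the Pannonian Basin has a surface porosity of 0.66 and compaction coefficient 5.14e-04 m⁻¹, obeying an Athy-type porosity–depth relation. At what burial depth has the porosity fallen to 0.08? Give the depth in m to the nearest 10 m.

4110 m

Working in km (1 km = 1000 m; k in km⁻¹ = k in m⁻¹ × 1000):
Invert Athy's law: Z = ln(n₀/n) / k
Z = ln(0.66/0.08) / 0.514 = ln(8.25) / 0.514 = 2.1102 / 0.514 = 4.105 km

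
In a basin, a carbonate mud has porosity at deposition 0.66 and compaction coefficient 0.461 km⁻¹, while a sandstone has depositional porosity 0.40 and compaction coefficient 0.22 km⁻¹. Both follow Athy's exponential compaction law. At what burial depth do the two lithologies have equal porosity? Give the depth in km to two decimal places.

2.08 km

Set phi₀ₐ e^(−cₐZ) = phi₀ᵦ e^(−cᵦZ) ⇒ ln(phi₀ₐ/phi₀ᵦ) = (cₐ − cᵦ)·Z
Z = ln(0.66/0.4) / (0.461 − 0.22) = 0.5008 / 0.241 = 2.078 km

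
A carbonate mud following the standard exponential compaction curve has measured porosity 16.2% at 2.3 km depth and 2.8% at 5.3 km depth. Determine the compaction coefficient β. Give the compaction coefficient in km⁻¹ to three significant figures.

0.585 km⁻¹

Athy: n(z) = n₀ e^(−βz) ⇒ n₁/n₂ = e^{β(z₂−z₁)} ⇒ β = ln(n₁/n₂)/(z₂−z₁)
β = ln(0.162/0.028) / (5.3 − 2.3) = ln(5.786) / 3 = 1.7554 / 3 = 0.5851 km⁻¹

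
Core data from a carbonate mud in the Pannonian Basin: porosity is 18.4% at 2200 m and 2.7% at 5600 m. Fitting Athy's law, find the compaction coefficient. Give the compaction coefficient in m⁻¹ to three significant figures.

Working in km (1 km = 1000 m; c in km⁻¹ = c in m⁻¹ × 1000):
Athy: n(d) = n₀ e^(−cd) ⇒ n₁/n₂ = e^{c(d₂−d₁)} ⇒ c = ln(n₁/n₂)/(d₂−d₁)
c = ln(0.184/0.027) / (5.6 − 2.2) = ln(6.815) / 3.4 = 1.9191 / 3.4 = 0.5644 km⁻¹

0.000564 m⁻¹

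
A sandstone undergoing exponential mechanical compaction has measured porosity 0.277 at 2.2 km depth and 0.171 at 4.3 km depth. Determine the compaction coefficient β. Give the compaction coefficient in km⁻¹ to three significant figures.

Athy: phi(d) = phi₀ e^(−βd) ⇒ phi₁/phi₂ = e^{β(d₂−d₁)} ⇒ β = ln(phi₁/phi₂)/(d₂−d₁)
β = ln(0.277/0.171) / (4.3 − 2.2) = ln(1.62) / 2.1 = 0.4824 / 2.1 = 0.2297 km⁻¹

0.230 km⁻¹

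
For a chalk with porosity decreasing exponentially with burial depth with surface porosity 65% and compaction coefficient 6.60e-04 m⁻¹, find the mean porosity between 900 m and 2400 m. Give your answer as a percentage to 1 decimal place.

22.8%

Working in km (1 km = 1000 m; k in km⁻¹ = k in m⁻¹ × 1000):
⟨phi⟩ = (1/(Z₂−Z₁)) ∫ phi₀ e^(−kZ) dZ = phi₀·(e^(−k·Z₁) − e^(−k·Z₂)) / (k·(Z₂−Z₁))
e^(−0.66×0.9) = 0.5521; e^(−0.66×2.4) = 0.2052
⟨phi⟩ = 0.65 × (0.5521 − 0.2052) / (0.66 × 1.5) = 0.65 × 0.3505 = 0.2278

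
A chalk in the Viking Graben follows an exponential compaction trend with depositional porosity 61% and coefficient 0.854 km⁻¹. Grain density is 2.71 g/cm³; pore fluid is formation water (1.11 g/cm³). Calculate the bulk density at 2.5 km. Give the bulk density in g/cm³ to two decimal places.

Porosity at depth: n = 0.61·exp(−0.854×2.5) = 0.61×0.1182 = 0.0721
Bulk density: ρ_b = (1−n)ρ_g + n·ρ_f = 0.9279×2.71 + 0.0721×1.11
       = 2.515 + 0.080 = 2.595 g/cm³

2.59 g/cm³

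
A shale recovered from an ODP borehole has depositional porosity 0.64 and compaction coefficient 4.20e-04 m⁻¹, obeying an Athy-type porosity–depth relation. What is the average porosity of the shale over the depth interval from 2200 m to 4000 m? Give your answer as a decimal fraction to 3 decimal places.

Working in km (1 km = 1000 m; c in km⁻¹ = c in m⁻¹ × 1000):
⟨n⟩ = (1/(Z₂−Z₁)) ∫ n₀ e^(−cZ) dZ = n₀·(e^(−c·Z₁) − e^(−c·Z₂)) / (c·(Z₂−Z₁))
e^(−0.42×2.2) = 0.3969; e^(−0.42×4) = 0.1864
⟨n⟩ = 0.64 × (0.3969 − 0.1864) / (0.42 × 1.8) = 0.64 × 0.2785 = 0.1782

0.178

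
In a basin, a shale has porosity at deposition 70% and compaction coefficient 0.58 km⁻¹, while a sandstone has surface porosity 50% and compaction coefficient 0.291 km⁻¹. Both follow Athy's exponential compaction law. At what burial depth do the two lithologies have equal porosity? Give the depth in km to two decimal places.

Set n₀ₐ e^(−cₐz) = n₀ᵦ e^(−cᵦz) ⇒ ln(n₀ₐ/n₀ᵦ) = (cₐ − cᵦ)·z
z = ln(0.7/0.5) / (0.58 − 0.291) = 0.3365 / 0.289 = 1.164 km

1.16 km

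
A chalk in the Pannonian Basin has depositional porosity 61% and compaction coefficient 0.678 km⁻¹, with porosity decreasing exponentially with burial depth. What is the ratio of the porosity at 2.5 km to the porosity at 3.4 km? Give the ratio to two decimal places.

1.84

n(d₁)/n(d₂) = e^(−β·d₁)/e^(−β·d₂) = e^{β(d₂−d₁)}
= exp(0.678 × 0.9) = exp(0.6102) = 1.8408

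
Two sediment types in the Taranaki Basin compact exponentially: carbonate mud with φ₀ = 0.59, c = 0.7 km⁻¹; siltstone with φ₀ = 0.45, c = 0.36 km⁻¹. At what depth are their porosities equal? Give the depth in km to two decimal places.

Set φ₀ₐ e^(−cₐZ) = φ₀ᵦ e^(−cᵦZ) ⇒ ln(φ₀ₐ/φ₀ᵦ) = (cₐ − cᵦ)·Z
Z = ln(0.59/0.45) / (0.7 − 0.36) = 0.2709 / 0.34 = 0.797 km

0.80 km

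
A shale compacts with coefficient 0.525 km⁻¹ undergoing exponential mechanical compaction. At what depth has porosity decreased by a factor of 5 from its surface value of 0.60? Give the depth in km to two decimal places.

3.07 km

n/n₀ = 1/5 ⇒ exp(−c·z) = 1/5 ⇒ z = ln(5) / c
z = 1.6094 / 0.525 = 3.066 km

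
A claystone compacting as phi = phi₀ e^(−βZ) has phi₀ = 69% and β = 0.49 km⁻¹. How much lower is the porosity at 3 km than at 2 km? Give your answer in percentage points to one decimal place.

phi(2) = 0.69·e^(−0.49×2) = 0.2590
phi(3) = 0.69·e^(−0.49×3) = 0.1586
Δphi = 0.2590 − 0.1586 = 0.1003

10.0 percentage points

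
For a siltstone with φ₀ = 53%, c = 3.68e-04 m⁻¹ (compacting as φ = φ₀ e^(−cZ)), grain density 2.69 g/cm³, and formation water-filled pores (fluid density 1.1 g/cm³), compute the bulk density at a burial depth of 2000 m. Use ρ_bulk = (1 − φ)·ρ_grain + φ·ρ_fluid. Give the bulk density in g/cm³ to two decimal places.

2.29 g/cm³

Working in km (1 km = 1000 m; c in km⁻¹ = c in m⁻¹ × 1000):
Porosity at depth: φ = 0.53·exp(−0.368×2) = 0.53×0.4790 = 0.2539
Bulk density: ρ_b = (1−φ)ρ_g + φ·ρ_f = 0.7461×2.69 + 0.2539×1.1
       = 2.007 + 0.279 = 2.286 g/cm³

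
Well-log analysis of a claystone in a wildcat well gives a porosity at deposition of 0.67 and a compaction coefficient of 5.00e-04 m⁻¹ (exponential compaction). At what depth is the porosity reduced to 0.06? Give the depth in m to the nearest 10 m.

Working in km (1 km = 1000 m; c in km⁻¹ = c in m⁻¹ × 1000):
Invert Athy's law: z = ln(phi₀/phi) / c
z = ln(0.67/0.06) / 0.5 = ln(11.17) / 0.5 = 2.4129 / 0.5 = 4.826 km

4830 m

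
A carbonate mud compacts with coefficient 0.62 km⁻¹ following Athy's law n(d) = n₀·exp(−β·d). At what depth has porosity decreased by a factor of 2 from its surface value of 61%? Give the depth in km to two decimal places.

1.12 km

n/n₀ = 1/2 ⇒ exp(−β·d) = 1/2 ⇒ d = ln(2) / β
d = 0.6931 / 0.62 = 1.118 km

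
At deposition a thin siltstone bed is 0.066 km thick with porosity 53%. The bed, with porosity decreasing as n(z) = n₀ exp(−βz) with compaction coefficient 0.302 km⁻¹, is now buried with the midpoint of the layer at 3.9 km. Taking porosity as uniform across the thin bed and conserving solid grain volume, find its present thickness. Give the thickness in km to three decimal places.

Porosity at 3.9 km: n = 0.53·exp(−0.302×3.9) = 0.1632
Solid-volume conservation: h(1−n) = h₀(1−n₀) ⇒ h = h₀·(1−n₀)/(1−n)
h = 0.066 × (1 − 0.53)/(1 − 0.1632) = 0.066 × 0.5617 = 0.0371 km

0.037 km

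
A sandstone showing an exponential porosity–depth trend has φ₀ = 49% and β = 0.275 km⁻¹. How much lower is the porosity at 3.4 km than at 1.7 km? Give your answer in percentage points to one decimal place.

φ(1.7) = 0.49·e^(−0.275×1.7) = 0.3070
φ(3.4) = 0.49·e^(−0.275×3.4) = 0.1924
Δφ = 0.3070 − 0.1924 = 0.1147

11.5 percentage points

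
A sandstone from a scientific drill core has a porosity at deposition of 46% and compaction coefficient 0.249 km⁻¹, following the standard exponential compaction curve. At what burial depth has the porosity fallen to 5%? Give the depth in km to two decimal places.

8.91 km

Invert Athy's law: z = ln(n₀/n) / k
z = ln(0.46/0.05) / 0.249 = ln(9.2) / 0.249 = 2.2192 / 0.249 = 8.912 km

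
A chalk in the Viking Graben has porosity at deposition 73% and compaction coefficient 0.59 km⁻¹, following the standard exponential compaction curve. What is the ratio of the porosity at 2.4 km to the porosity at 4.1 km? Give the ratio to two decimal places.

2.73

n(Z₁)/n(Z₂) = e^(−β·Z₁)/e^(−β·Z₂) = e^{β(Z₂−Z₁)}
= exp(0.59 × 1.7) = exp(1.003) = 2.7264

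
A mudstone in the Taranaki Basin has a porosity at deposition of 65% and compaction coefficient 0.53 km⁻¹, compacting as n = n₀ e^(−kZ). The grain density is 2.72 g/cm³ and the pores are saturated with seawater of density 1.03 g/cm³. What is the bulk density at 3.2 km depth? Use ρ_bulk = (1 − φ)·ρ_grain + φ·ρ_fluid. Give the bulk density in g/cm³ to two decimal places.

2.52 g/cm³

Porosity at depth: n = 0.65·exp(−0.53×3.2) = 0.65×0.1834 = 0.1192
Bulk density: ρ_b = (1−n)ρ_g + n·ρ_f = 0.8808×2.72 + 0.1192×1.03
       = 2.396 + 0.123 = 2.519 g/cm³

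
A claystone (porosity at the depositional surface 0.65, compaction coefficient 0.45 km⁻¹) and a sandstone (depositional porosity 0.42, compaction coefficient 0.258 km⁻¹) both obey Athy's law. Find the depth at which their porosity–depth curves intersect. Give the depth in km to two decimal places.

Set phi₀ₐ e^(−βₐd) = phi₀ᵦ e^(−βᵦd) ⇒ ln(phi₀ₐ/phi₀ᵦ) = (βₐ − βᵦ)·d
d = ln(0.65/0.42) / (0.45 − 0.258) = 0.4367 / 0.192 = 2.275 km

2.27 km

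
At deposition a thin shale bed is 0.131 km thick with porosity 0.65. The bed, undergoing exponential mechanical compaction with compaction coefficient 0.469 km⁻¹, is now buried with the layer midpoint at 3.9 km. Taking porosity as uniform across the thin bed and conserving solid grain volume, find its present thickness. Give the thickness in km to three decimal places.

0.051 km

Porosity at 3.9 km: n = 0.65·exp(−0.469×3.9) = 0.1044
Solid-volume conservation: h(1−n) = h₀(1−n₀) ⇒ h = h₀·(1−n₀)/(1−n)
h = 0.131 × (1 − 0.65)/(1 − 0.1044) = 0.131 × 0.3908 = 0.0512 km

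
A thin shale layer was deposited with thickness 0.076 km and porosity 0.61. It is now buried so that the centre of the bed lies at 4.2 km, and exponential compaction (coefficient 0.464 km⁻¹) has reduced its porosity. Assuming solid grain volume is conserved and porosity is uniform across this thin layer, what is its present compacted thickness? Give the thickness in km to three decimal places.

0.032 km

Porosity at 4.2 km: φ = 0.61·exp(−0.464×4.2) = 0.0869
Solid-volume conservation: h(1−φ) = h₀(1−φ₀) ⇒ h = h₀·(1−φ₀)/(1−φ)
h = 0.076 × (1 − 0.61)/(1 − 0.0869) = 0.076 × 0.4271 = 0.0325 km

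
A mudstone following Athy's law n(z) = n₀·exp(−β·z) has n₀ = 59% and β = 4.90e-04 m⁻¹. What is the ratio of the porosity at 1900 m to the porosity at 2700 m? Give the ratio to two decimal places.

Working in km (1 km = 1000 m; β in km⁻¹ = β in m⁻¹ × 1000):
n(z₁)/n(z₂) = e^(−β·z₁)/e^(−β·z₂) = e^{β(z₂−z₁)}
= exp(0.49 × 0.8) = exp(0.392) = 1.4799

1.48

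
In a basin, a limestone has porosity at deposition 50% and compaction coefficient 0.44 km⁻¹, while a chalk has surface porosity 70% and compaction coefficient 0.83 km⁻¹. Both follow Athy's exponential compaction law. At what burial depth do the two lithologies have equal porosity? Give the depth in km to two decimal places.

0.86 km

Set phi₀ₐ e^(−cₐd) = phi₀ᵦ e^(−cᵦd) ⇒ ln(phi₀ₐ/phi₀ᵦ) = (cₐ − cᵦ)·d
d = ln(0.5/0.7) / (0.44 − 0.83) = -0.3365 / -0.39 = 0.863 km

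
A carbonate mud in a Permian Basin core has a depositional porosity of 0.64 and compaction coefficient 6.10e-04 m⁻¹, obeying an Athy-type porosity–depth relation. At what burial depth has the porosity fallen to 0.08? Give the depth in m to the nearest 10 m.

Working in km (1 km = 1000 m; k in km⁻¹ = k in m⁻¹ × 1000):
Invert Athy's law: z = ln(n₀/n) / k
z = ln(0.64/0.08) / 0.61 = ln(8) / 0.61 = 2.0794 / 0.61 = 3.409 km

3410 m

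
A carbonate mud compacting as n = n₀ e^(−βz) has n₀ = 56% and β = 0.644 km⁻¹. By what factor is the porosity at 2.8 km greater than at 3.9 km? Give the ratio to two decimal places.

2.03

n(z₁)/n(z₂) = e^(−β·z₁)/e^(−β·z₂) = e^{β(z₂−z₁)}
= exp(0.644 × 1.1) = exp(0.7084) = 2.0307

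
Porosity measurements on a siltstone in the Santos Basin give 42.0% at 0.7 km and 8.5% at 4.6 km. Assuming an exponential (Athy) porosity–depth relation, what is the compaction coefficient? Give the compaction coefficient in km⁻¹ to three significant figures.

Athy: n(Z) = n₀ e^(−cZ) ⇒ n₁/n₂ = e^{c(Z₂−Z₁)} ⇒ c = ln(n₁/n₂)/(Z₂−Z₁)
c = ln(0.42/0.085) / (4.6 − 0.7) = ln(4.941) / 3.9 = 1.5976 / 3.9 = 0.4096 km⁻¹

0.410 km⁻¹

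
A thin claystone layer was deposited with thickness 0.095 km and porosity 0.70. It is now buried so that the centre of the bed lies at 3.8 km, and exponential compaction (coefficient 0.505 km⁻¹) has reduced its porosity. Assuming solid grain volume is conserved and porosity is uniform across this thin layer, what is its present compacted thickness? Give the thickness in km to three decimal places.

Porosity at 3.8 km: n = 0.7·exp(−0.505×3.8) = 0.1027
Solid-volume conservation: h(1−n) = h₀(1−n₀) ⇒ h = h₀·(1−n₀)/(1−n)
h = 0.095 × (1 − 0.7)/(1 − 0.1027) = 0.095 × 0.3343 = 0.0318 km

0.032 km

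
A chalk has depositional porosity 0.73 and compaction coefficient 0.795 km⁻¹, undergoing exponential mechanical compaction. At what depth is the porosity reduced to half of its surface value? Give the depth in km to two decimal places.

0.87 km

φ/φ₀ = 1/2 ⇒ exp(−c·d) = 1/2 ⇒ d = ln(2) / c
d = 0.6931 / 0.795 = 0.872 km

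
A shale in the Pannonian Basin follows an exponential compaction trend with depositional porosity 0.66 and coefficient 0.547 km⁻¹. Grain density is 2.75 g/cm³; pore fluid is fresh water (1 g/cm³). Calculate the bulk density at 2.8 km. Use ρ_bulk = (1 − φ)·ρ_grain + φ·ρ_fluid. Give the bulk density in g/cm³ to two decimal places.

Porosity at depth: phi = 0.66·exp(−0.547×2.8) = 0.66×0.2162 = 0.1427
Bulk density: ρ_b = (1−phi)ρ_g + phi·ρ_f = 0.8573×2.75 + 0.1427×1
       = 2.358 + 0.143 = 2.500 g/cm³

2.50 g/cm³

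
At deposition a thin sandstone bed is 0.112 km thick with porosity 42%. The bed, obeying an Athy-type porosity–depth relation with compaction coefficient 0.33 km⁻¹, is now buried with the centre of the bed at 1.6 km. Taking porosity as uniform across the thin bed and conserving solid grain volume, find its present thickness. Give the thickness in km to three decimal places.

Porosity at 1.6 km: phi = 0.42·exp(−0.33×1.6) = 0.2477
Solid-volume conservation: h(1−phi) = h₀(1−phi₀) ⇒ h = h₀·(1−phi₀)/(1−phi)
h = 0.112 × (1 − 0.42)/(1 − 0.2477) = 0.112 × 0.7710 = 0.0863 km

0.086 km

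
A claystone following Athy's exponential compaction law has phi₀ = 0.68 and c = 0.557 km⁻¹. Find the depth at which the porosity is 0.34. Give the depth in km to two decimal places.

1.24 km

Invert Athy's law: d = ln(phi₀/phi) / c
d = ln(0.68/0.34) / 0.557 = ln(2) / 0.557 = 0.6931 / 0.557 = 1.244 km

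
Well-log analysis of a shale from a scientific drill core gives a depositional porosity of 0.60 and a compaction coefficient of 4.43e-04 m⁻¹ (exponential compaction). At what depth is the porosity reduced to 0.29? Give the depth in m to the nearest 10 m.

Working in km (1 km = 1000 m; c in km⁻¹ = c in m⁻¹ × 1000):
Invert Athy's law: d = ln(phi₀/phi) / c
d = ln(0.6/0.29) / 0.443 = ln(2.069) / 0.443 = 0.7270 / 0.443 = 1.641 km

1640 m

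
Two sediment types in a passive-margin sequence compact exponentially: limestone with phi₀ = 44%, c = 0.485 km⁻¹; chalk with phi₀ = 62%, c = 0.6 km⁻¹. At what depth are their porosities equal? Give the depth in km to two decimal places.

2.98 km

Set phi₀ₐ e^(−cₐd) = phi₀ᵦ e^(−cᵦd) ⇒ ln(phi₀ₐ/phi₀ᵦ) = (cₐ − cᵦ)·d
d = ln(0.44/0.62) / (0.485 − 0.6) = -0.3429 / -0.115 = 2.982 km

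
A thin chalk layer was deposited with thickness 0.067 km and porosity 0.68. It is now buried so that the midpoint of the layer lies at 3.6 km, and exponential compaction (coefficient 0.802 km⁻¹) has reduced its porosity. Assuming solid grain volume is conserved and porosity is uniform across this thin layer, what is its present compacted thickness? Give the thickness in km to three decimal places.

Porosity at 3.6 km: phi = 0.68·exp(−0.802×3.6) = 0.0379
Solid-volume conservation: h(1−phi) = h₀(1−phi₀) ⇒ h = h₀·(1−phi₀)/(1−phi)
h = 0.067 × (1 − 0.68)/(1 − 0.0379) = 0.067 × 0.3326 = 0.0223 km

0.022 km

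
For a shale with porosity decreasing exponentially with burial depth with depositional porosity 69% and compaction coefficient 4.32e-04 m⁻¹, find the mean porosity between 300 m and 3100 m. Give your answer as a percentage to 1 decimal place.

Working in km (1 km = 1000 m; k in km⁻¹ = k in m⁻¹ × 1000):
⟨n⟩ = (1/(z₂−z₁)) ∫ n₀ e^(−kz) dz = n₀·(e^(−k·z₁) − e^(−k·z₂)) / (k·(z₂−z₁))
e^(−0.432×0.3) = 0.8784; e^(−0.432×3.1) = 0.2621
⟨n⟩ = 0.69 × (0.8784 − 0.2621) / (0.432 × 2.8) = 0.69 × 0.5096 = 0.3516

35.2%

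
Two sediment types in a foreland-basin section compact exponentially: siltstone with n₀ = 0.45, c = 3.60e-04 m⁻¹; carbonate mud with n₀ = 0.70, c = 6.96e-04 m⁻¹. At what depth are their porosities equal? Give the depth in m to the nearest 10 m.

1310 m

Working in km (1 km = 1000 m; c in km⁻¹ = c in m⁻¹ × 1000):
Set n₀ₐ e^(−cₐZ) = n₀ᵦ e^(−cᵦZ) ⇒ ln(n₀ₐ/n₀ᵦ) = (cₐ − cᵦ)·Z
Z = ln(0.45/0.7) / (0.36 − 0.696) = -0.4418 / -0.336 = 1.315 km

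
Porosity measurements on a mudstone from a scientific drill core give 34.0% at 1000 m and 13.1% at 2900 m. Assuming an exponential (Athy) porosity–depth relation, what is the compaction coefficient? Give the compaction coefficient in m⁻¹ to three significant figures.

Working in km (1 km = 1000 m; k in km⁻¹ = k in m⁻¹ × 1000):
Athy: φ(d) = φ₀ e^(−kd) ⇒ φ₁/φ₂ = e^{k(d₂−d₁)} ⇒ k = ln(φ₁/φ₂)/(d₂−d₁)
k = ln(0.34/0.131) / (2.9 − 1) = ln(2.595) / 1.9 = 0.9537 / 1.9 = 0.502 km⁻¹

0.000502 m⁻¹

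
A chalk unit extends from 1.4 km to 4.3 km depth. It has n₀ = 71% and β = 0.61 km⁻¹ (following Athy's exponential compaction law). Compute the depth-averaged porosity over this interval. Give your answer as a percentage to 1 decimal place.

⟨n⟩ = (1/(d₂−d₁)) ∫ n₀ e^(−βd) dd = n₀·(e^(−β·d₁) − e^(−β·d₂)) / (β·(d₂−d₁))
e^(−0.61×1.4) = 0.4257; e^(−0.61×4.3) = 0.0726
⟨n⟩ = 0.71 × (0.4257 − 0.0726) / (0.61 × 2.9) = 0.71 × 0.1996 = 0.1417

14.2%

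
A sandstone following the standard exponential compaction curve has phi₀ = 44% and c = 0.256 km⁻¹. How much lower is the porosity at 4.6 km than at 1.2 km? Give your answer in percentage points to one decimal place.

phi(1.2) = 0.44·e^(−0.256×1.2) = 0.3236
phi(4.6) = 0.44·e^(−0.256×4.6) = 0.1355
Δphi = 0.3236 − 0.1355 = 0.1881

18.8 percentage points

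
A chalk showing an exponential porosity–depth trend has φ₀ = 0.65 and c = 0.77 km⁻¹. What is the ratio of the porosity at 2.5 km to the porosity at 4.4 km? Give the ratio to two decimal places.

4.32

φ(Z₁)/φ(Z₂) = e^(−c·Z₁)/e^(−c·Z₂) = e^{c(Z₂−Z₁)}
= exp(0.77 × 1.9) = exp(1.463) = 4.3189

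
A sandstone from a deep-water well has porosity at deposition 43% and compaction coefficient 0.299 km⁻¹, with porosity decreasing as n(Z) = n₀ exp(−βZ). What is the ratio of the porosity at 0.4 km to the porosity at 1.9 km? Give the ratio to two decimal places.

n(Z₁)/n(Z₂) = e^(−β·Z₁)/e^(−β·Z₂) = e^{β(Z₂−Z₁)}
= exp(0.299 × 1.5) = exp(0.4485) = 1.5660

1.57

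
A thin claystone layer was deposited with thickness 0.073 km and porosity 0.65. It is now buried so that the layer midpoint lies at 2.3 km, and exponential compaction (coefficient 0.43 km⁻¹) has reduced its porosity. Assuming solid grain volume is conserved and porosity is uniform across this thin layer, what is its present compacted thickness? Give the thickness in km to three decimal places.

Porosity at 2.3 km: φ = 0.65·exp(−0.43×2.3) = 0.2418
Solid-volume conservation: h(1−φ) = h₀(1−φ₀) ⇒ h = h₀·(1−φ₀)/(1−φ)
h = 0.073 × (1 − 0.65)/(1 − 0.2418) = 0.073 × 0.4616 = 0.0337 km

0.034 km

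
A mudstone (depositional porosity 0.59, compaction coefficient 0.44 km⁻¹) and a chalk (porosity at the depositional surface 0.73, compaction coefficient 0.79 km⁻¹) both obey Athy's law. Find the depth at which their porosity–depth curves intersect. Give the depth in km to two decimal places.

Set φ₀ₐ e^(−βₐZ) = φ₀ᵦ e^(−βᵦZ) ⇒ ln(φ₀ₐ/φ₀ᵦ) = (βₐ − βᵦ)·Z
Z = ln(0.59/0.73) / (0.44 − 0.79) = -0.2129 / -0.35 = 0.608 km

0.61 km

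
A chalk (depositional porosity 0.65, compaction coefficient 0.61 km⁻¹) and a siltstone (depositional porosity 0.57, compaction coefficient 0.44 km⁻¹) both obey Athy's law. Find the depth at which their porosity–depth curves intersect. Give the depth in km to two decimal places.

0.77 km

Set φ₀ₐ e^(−kₐz) = φ₀ᵦ e^(−kᵦz) ⇒ ln(φ₀ₐ/φ₀ᵦ) = (kₐ − kᵦ)·z
z = ln(0.65/0.57) / (0.61 − 0.44) = 0.1313 / 0.17 = 0.773 km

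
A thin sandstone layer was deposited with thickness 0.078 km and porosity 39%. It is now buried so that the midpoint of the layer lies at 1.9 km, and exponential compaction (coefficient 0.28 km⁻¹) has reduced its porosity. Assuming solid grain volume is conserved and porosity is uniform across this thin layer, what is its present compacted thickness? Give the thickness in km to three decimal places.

0.062 km

Porosity at 1.9 km: phi = 0.39·exp(−0.28×1.9) = 0.2291
Solid-volume conservation: h(1−phi) = h₀(1−phi₀) ⇒ h = h₀·(1−phi₀)/(1−phi)
h = 0.078 × (1 − 0.39)/(1 − 0.2291) = 0.078 × 0.7913 = 0.0617 km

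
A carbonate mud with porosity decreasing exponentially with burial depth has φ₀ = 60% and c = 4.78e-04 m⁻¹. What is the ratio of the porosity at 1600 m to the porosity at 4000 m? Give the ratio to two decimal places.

3.15

Working in km (1 km = 1000 m; c in km⁻¹ = c in m⁻¹ × 1000):
φ(z₁)/φ(z₂) = e^(−c·z₁)/e^(−c·z₂) = e^{c(z₂−z₁)}
= exp(0.478 × 2.4) = exp(1.147) = 3.1494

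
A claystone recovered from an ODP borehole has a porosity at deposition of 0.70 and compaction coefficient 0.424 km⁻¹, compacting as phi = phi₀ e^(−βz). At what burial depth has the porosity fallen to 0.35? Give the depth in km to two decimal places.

Invert Athy's law: z = ln(phi₀/phi) / β
z = ln(0.7/0.35) / 0.424 = ln(2) / 0.424 = 0.6931 / 0.424 = 1.635 km

1.63 km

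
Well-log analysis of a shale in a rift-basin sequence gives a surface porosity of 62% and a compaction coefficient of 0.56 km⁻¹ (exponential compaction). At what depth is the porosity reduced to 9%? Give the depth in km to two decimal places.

Invert Athy's law: d = ln(n₀/n) / k
d = ln(0.62/0.09) / 0.56 = ln(6.889) / 0.56 = 1.9299 / 0.56 = 3.446 km

3.45 km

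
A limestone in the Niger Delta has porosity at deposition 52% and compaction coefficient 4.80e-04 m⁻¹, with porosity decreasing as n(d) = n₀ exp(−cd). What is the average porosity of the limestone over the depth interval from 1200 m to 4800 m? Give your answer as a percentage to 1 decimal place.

Working in km (1 km = 1000 m; c in km⁻¹ = c in m⁻¹ × 1000):
⟨n⟩ = (1/(d₂−d₁)) ∫ n₀ e^(−cd) dd = n₀·(e^(−c·d₁) − e^(−c·d₂)) / (c·(d₂−d₁))
e^(−0.48×1.2) = 0.5621; e^(−0.48×4.8) = 0.0999
⟨n⟩ = 0.52 × (0.5621 − 0.0999) / (0.48 × 3.6) = 0.52 × 0.2675 = 0.1391

13.9%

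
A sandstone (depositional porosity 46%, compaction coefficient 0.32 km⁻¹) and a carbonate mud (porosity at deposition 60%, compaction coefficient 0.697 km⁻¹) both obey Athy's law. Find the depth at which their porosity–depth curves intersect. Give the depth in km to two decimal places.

0.70 km

Set φ₀ₐ e^(−kₐd) = φ₀ᵦ e^(−kᵦd) ⇒ ln(φ₀ₐ/φ₀ᵦ) = (kₐ − kᵦ)·d
d = ln(0.46/0.6) / (0.32 − 0.697) = -0.2657 / -0.377 = 0.705 km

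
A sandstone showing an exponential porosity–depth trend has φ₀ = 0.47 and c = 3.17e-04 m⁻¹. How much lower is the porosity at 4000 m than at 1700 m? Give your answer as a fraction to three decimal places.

Working in km (1 km = 1000 m; c in km⁻¹ = c in m⁻¹ × 1000):
φ(1.7) = 0.47·e^(−0.317×1.7) = 0.2742
φ(4) = 0.47·e^(−0.317×4) = 0.1323
Δφ = 0.2742 − 0.1323 = 0.1419

0.142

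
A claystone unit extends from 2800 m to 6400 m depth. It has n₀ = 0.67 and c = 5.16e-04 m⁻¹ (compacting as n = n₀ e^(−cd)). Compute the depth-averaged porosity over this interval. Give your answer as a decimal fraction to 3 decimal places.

0.072

Working in km (1 km = 1000 m; c in km⁻¹ = c in m⁻¹ × 1000):
⟨n⟩ = (1/(d₂−d₁)) ∫ n₀ e^(−cd) dd = n₀·(e^(−c·d₁) − e^(−c·d₂)) / (c·(d₂−d₁))
e^(−0.516×2.8) = 0.2358; e^(−0.516×6.4) = 0.0368
⟨n⟩ = 0.67 × (0.2358 − 0.0368) / (0.516 × 3.6) = 0.67 × 0.1071 = 0.0718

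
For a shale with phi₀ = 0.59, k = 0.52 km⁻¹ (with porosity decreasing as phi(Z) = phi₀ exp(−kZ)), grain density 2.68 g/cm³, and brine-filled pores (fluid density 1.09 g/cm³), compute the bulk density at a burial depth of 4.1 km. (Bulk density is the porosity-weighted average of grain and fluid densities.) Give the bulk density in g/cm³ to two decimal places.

Porosity at depth: phi = 0.59·exp(−0.52×4.1) = 0.59×0.1186 = 0.0700
Bulk density: ρ_b = (1−phi)ρ_g + phi·ρ_f = 0.9300×2.68 + 0.0700×1.09
       = 2.492 + 0.076 = 2.569 g/cm³

2.57 g/cm³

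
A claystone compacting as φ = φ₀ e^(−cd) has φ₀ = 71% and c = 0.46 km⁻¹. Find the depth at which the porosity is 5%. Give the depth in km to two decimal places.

Invert Athy's law: d = ln(φ₀/φ) / c
d = ln(0.71/0.05) / 0.46 = ln(14.2) / 0.46 = 2.6532 / 0.46 = 5.768 km

5.77 km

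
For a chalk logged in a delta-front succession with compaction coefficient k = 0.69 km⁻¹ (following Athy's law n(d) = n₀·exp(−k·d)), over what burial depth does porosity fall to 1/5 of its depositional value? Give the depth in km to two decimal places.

2.33 km

n/n₀ = 1/5 ⇒ exp(−k·d) = 1/5 ⇒ d = ln(5) / k
d = 1.6094 / 0.69 = 2.333 km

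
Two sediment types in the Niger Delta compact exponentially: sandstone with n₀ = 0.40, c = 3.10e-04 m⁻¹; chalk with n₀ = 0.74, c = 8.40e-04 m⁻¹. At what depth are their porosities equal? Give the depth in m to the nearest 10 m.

1160 m

Working in km (1 km = 1000 m; c in km⁻¹ = c in m⁻¹ × 1000):
Set n₀ₐ e^(−cₐz) = n₀ᵦ e^(−cᵦz) ⇒ ln(n₀ₐ/n₀ᵦ) = (cₐ − cᵦ)·z
z = ln(0.4/0.74) / (0.31 − 0.84) = -0.6152 / -0.53 = 1.161 km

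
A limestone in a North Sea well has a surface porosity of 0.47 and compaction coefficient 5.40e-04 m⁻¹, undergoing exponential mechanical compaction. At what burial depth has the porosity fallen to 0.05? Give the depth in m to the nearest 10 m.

4150 m

Working in km (1 km = 1000 m; c in km⁻¹ = c in m⁻¹ × 1000):
Invert Athy's law: z = ln(n₀/n) / c
z = ln(0.47/0.05) / 0.54 = ln(9.4) / 0.54 = 2.2407 / 0.54 = 4.149 km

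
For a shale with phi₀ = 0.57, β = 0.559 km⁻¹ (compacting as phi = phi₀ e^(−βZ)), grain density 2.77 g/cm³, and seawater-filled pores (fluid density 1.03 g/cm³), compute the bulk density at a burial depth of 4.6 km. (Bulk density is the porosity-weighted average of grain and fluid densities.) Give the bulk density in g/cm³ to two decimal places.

2.69 g/cm³

Porosity at depth: phi = 0.57·exp(−0.559×4.6) = 0.57×0.0764 = 0.0436
Bulk density: ρ_b = (1−phi)ρ_g + phi·ρ_f = 0.9564×2.77 + 0.0436×1.03
       = 2.649 + 0.045 = 2.694 g/cm³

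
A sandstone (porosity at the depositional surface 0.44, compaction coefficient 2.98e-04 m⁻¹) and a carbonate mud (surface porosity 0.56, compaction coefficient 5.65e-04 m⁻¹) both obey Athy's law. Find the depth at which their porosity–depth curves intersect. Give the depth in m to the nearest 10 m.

Working in km (1 km = 1000 m; β in km⁻¹ = β in m⁻¹ × 1000):
Set n₀ₐ e^(−βₐZ) = n₀ᵦ e^(−βᵦZ) ⇒ ln(n₀ₐ/n₀ᵦ) = (βₐ − βᵦ)·Z
Z = ln(0.44/0.56) / (0.298 − 0.565) = -0.2412 / -0.267 = 0.903 km

900 m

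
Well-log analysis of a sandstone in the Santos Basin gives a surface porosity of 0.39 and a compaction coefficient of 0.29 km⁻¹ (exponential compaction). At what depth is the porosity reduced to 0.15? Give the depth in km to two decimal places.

3.29 km

Invert Athy's law: z = ln(φ₀/φ) / β
z = ln(0.39/0.15) / 0.29 = ln(2.6) / 0.29 = 0.9555 / 0.29 = 3.295 km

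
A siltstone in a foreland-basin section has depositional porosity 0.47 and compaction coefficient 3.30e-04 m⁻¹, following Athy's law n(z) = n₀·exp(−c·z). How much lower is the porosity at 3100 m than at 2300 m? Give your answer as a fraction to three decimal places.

0.051

Working in km (1 km = 1000 m; c in km⁻¹ = c in m⁻¹ × 1000):
n(2.3) = 0.47·e^(−0.33×2.3) = 0.2200
n(3.1) = 0.47·e^(−0.33×3.1) = 0.1690
Δn = 0.2200 − 0.1690 = 0.0511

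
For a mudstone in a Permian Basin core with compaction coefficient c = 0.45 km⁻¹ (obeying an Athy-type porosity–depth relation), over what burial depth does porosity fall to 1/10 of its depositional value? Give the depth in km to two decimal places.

n/n₀ = 1/10 ⇒ exp(−c·d) = 1/10 ⇒ d = ln(10) / c
d = 2.3026 / 0.45 = 5.117 km

5.12 km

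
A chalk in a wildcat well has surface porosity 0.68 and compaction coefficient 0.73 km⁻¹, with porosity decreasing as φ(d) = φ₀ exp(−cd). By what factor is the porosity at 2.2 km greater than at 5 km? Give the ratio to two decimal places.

7.72

φ(d₁)/φ(d₂) = e^(−c·d₁)/e^(−c·d₂) = e^{c(d₂−d₁)}
= exp(0.73 × 2.8) = exp(2.044) = 7.7214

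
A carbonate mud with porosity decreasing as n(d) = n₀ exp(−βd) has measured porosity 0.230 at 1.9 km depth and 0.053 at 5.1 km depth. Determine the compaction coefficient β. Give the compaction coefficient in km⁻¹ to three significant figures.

0.459 km⁻¹

Athy: n(d) = n₀ e^(−βd) ⇒ n₁/n₂ = e^{β(d₂−d₁)} ⇒ β = ln(n₁/n₂)/(d₂−d₁)
β = ln(0.23/0.053) / (5.1 − 1.9) = ln(4.34) / 3.2 = 1.4678 / 3.2 = 0.4587 km⁻¹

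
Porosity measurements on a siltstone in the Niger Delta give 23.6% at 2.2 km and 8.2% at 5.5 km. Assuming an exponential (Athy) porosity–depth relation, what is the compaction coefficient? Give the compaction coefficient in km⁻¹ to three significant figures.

Athy: n(d) = n₀ e^(−βd) ⇒ n₁/n₂ = e^{β(d₂−d₁)} ⇒ β = ln(n₁/n₂)/(d₂−d₁)
β = ln(0.236/0.082) / (5.5 − 2.2) = ln(2.878) / 3.3 = 1.0571 / 3.3 = 0.3203 km⁻¹

0.320 km⁻¹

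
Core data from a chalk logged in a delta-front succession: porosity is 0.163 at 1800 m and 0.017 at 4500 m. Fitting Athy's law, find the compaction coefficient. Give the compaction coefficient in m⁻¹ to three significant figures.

Working in km (1 km = 1000 m; β in km⁻¹ = β in m⁻¹ × 1000):
Athy: n(d) = n₀ e^(−βd) ⇒ n₁/n₂ = e^{β(d₂−d₁)} ⇒ β = ln(n₁/n₂)/(d₂−d₁)
β = ln(0.163/0.017) / (4.5 − 1.8) = ln(9.588) / 2.7 = 2.2605 / 2.7 = 0.8372 km⁻¹

0.000837 m⁻¹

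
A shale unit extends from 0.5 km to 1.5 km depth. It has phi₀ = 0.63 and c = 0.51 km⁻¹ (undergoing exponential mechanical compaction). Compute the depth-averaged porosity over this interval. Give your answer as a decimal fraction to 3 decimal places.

⟨phi⟩ = (1/(d₂−d₁)) ∫ phi₀ e^(−cd) dd = phi₀·(e^(−c·d₁) − e^(−c·d₂)) / (c·(d₂−d₁))
e^(−0.51×0.5) = 0.7749; e^(−0.51×1.5) = 0.4653
⟨phi⟩ = 0.63 × (0.7749 − 0.4653) / (0.51 × 1) = 0.63 × 0.6070 = 0.3824

0.382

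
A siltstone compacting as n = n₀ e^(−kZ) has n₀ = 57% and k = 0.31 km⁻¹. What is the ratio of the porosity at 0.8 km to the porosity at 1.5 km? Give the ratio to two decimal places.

1.24

n(Z₁)/n(Z₂) = e^(−k·Z₁)/e^(−k·Z₂) = e^{k(Z₂−Z₁)}
= exp(0.31 × 0.7) = exp(0.217) = 1.2423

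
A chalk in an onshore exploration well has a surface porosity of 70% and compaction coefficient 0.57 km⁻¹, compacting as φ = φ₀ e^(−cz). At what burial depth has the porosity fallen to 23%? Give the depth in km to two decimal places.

1.95 km

Invert Athy's law: z = ln(φ₀/φ) / c
z = ln(0.7/0.23) / 0.57 = ln(3.043) / 0.57 = 1.1130 / 0.57 = 1.953 km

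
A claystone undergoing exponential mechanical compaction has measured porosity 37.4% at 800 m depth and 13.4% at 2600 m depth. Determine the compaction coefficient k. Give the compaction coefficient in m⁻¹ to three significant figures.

0.000570 m⁻¹

Working in km (1 km = 1000 m; k in km⁻¹ = k in m⁻¹ × 1000):
Athy: phi(z) = phi₀ e^(−kz) ⇒ phi₁/phi₂ = e^{k(z₂−z₁)} ⇒ k = ln(phi₁/phi₂)/(z₂−z₁)
k = ln(0.374/0.134) / (2.6 − 0.8) = ln(2.791) / 1.8 = 1.0264 / 1.8 = 0.5702 km⁻¹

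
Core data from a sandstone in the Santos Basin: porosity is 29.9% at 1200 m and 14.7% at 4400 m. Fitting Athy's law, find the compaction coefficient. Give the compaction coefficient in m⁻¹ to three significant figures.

0.000222 m⁻¹

Working in km (1 km = 1000 m; k in km⁻¹ = k in m⁻¹ × 1000):
Athy: φ(Z) = φ₀ e^(−kZ) ⇒ φ₁/φ₂ = e^{k(Z₂−Z₁)} ⇒ k = ln(φ₁/φ₂)/(Z₂−Z₁)
k = ln(0.299/0.147) / (4.4 − 1.2) = ln(2.034) / 3.2 = 0.7100 / 3.2 = 0.2219 km⁻¹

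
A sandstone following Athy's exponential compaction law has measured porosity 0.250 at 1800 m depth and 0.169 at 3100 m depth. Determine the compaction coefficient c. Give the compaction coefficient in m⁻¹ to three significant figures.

Working in km (1 km = 1000 m; c in km⁻¹ = c in m⁻¹ × 1000):
Athy: φ(Z) = φ₀ e^(−cZ) ⇒ φ₁/φ₂ = e^{c(Z₂−Z₁)} ⇒ c = ln(φ₁/φ₂)/(Z₂−Z₁)
c = ln(0.25/0.169) / (3.1 − 1.8) = ln(1.479) / 1.3 = 0.3916 / 1.3 = 0.3012 km⁻¹

0.000301 m⁻¹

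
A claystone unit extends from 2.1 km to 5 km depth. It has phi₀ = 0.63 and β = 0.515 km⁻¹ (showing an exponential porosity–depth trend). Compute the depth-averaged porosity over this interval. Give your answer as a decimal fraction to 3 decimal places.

0.111

⟨phi⟩ = (1/(d₂−d₁)) ∫ phi₀ e^(−βd) dd = phi₀·(e^(−β·d₁) − e^(−β·d₂)) / (β·(d₂−d₁))
e^(−0.515×2.1) = 0.3391; e^(−0.515×5) = 0.0762
⟨phi⟩ = 0.63 × (0.3391 − 0.0762) / (0.515 × 2.9) = 0.63 × 0.1761 = 0.1109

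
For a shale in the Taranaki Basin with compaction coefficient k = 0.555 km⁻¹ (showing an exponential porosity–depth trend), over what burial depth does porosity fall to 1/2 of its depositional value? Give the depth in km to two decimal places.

1.25 km

φ/φ₀ = 1/2 ⇒ exp(−k·d) = 1/2 ⇒ d = ln(2) / k
d = 0.6931 / 0.555 = 1.249 km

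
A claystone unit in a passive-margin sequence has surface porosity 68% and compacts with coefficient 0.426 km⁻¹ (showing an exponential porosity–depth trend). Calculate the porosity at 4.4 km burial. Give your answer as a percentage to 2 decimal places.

10.43%

phi = phi₀·exp(−c·d) = 0.68 × exp(−0.426 × 4.4) = 0.68 × exp(−1.874)
  = 0.68 × 0.1534 = 0.1043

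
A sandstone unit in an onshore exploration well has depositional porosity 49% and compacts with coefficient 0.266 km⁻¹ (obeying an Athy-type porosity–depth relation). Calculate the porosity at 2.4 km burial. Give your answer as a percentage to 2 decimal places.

phi = phi₀·exp(−k·Z) = 0.49 × exp(−0.266 × 2.4) = 0.49 × exp(−0.6384)
  = 0.49 × 0.5281 = 0.2588

25.88%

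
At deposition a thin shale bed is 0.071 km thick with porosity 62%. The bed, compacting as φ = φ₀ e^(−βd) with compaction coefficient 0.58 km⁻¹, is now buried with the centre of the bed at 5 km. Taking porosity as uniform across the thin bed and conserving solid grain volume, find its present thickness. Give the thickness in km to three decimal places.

Porosity at 5 km: φ = 0.62·exp(−0.58×5) = 0.0341
Solid-volume conservation: h(1−φ) = h₀(1−φ₀) ⇒ h = h₀·(1−φ₀)/(1−φ)
h = 0.071 × (1 − 0.62)/(1 − 0.0341) = 0.071 × 0.3934 = 0.0279 km

0.028 km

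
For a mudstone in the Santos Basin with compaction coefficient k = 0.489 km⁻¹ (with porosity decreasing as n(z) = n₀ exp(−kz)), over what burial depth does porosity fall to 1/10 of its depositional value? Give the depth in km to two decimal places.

4.71 km

n/n₀ = 1/10 ⇒ exp(−k·z) = 1/10 ⇒ z = ln(10) / k
z = 2.3026 / 0.489 = 4.709 km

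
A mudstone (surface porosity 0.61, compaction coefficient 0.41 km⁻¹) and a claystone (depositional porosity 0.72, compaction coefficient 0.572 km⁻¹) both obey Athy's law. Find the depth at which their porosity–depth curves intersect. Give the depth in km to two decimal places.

Set n₀ₐ e^(−kₐd) = n₀ᵦ e^(−kᵦd) ⇒ ln(n₀ₐ/n₀ᵦ) = (kₐ − kᵦ)·d
d = ln(0.61/0.72) / (0.41 − 0.572) = -0.1658 / -0.162 = 1.023 km

1.02 km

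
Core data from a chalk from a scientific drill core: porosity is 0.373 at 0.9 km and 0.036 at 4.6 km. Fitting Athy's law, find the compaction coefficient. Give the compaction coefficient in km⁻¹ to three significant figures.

Athy: phi(d) = phi₀ e^(−cd) ⇒ phi₁/phi₂ = e^{c(d₂−d₁)} ⇒ c = ln(phi₁/phi₂)/(d₂−d₁)
c = ln(0.373/0.036) / (4.6 − 0.9) = ln(10.36) / 3.7 = 2.3381 / 3.7 = 0.6319 km⁻¹

0.632 km⁻¹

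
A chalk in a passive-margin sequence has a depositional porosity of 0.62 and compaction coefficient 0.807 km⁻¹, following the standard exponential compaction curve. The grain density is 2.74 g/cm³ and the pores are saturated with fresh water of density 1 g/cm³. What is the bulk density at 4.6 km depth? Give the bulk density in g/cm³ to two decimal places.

Porosity at depth: n = 0.62·exp(−0.807×4.6) = 0.62×0.0244 = 0.0151
Bulk density: ρ_b = (1−n)ρ_g + n·ρ_f = 0.9849×2.74 + 0.0151×1
       = 2.699 + 0.015 = 2.714 g/cm³

2.71 g/cm³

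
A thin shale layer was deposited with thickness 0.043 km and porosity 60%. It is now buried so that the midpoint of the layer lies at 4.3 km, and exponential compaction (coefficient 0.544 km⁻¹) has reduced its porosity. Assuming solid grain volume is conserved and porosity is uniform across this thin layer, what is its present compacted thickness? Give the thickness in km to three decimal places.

0.018 km

Porosity at 4.3 km: φ = 0.6·exp(−0.544×4.3) = 0.0578
Solid-volume conservation: h(1−φ) = h₀(1−φ₀) ⇒ h = h₀·(1−φ₀)/(1−φ)
h = 0.043 × (1 − 0.6)/(1 − 0.0578) = 0.043 × 0.4246 = 0.0183 km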